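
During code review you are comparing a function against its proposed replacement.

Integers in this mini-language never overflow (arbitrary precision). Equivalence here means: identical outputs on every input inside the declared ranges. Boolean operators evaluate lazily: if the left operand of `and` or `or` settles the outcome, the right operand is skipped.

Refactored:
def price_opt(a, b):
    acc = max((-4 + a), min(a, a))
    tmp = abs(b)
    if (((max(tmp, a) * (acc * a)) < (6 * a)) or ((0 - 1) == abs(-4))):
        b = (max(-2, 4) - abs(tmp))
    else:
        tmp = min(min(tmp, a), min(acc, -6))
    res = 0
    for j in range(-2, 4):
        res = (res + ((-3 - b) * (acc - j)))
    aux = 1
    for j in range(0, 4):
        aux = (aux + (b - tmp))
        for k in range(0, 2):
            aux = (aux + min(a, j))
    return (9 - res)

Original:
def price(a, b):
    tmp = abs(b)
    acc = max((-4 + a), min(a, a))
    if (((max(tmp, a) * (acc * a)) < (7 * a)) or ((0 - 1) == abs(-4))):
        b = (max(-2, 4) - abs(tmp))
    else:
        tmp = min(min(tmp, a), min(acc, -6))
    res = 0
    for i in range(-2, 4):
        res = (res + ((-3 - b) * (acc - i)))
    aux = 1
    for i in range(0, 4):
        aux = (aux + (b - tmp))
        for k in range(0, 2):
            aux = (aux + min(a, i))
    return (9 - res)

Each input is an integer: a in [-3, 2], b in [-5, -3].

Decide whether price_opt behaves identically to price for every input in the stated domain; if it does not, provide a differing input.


Run the pair on a=2, b=-3.
price: tmp := 3 | acc := 2 | (((max(tmp, a) * (acc * a)) < (7 * a)) or ((0 - 1) == abs(-4))): true | b := 1 | res := 0 | iter i=-2: | res := -16 | iter i=-1: | res := -28 | iter i=0: | res := -36 | iter i=1: | res := -40 | iter i=2: | res := -40 | iter i=3: | res := -36 | aux := 1 | iter i=0: | aux := -1 | iter k=0: | aux := -1 | iter k=1: | aux := -1 | iter i=1: | aux := -3 | iter k=0: | aux := -2 | iter k=1: | aux := -1 | iter i=2: | aux := -3 | iter k=0: | aux := -1 | iter k=1: | aux := 1 | iter i=3: | aux := -1 | iter k=0: | aux := 1 | iter k=1: | aux := 3 | result 45
price_opt: acc := 2 | tmp := 3 | (((max(tmp, a) * (acc * a)) < (6 * a)) or ((0 - 1) == abs(-4))): false | tmp := -6 | res := 0 | iter j=-2: | res := 0 | iter j=-1: | res := 0 | iter j=0: | res := 0 | iter j=1: | res := 0 | iter j=2: | res := 0 | iter j=3: | res := 0 | aux := 1 | iter j=0: | aux := 4 | iter k=0: | aux := 4 | iter k=1: | aux := 4 | iter j=1: | aux := 7 | iter k=0: | aux := 8 | iter k=1: | aux := 9 | iter j=2: | aux := 12 | iter k=0: | aux := 14 | iter k=1: | aux := 16 | iter j=3: | aux := 19 | iter k=0: | aux := 21 | iter k=1: | aux := 23 | result 9
45 != 9, so the rewrite changes behavior.
verdict: not equivalent; witness: a=2, b=-3


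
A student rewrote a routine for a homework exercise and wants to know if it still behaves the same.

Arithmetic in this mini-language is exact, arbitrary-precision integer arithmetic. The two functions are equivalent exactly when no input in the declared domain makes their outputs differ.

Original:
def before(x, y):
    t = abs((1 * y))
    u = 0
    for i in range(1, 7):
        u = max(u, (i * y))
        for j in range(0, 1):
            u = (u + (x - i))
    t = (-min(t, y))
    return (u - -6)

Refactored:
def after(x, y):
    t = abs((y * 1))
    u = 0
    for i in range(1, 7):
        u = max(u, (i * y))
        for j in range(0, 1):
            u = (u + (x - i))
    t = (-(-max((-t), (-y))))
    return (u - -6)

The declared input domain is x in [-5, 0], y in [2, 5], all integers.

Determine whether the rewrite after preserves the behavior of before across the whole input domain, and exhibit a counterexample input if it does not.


Behavior is preserved: although min/max/abs usage differs, the outputs never diverge.
One worked example (x=0, y=3) — before: t := 3 | u := 0 | iter i=1: | u := 3 | iter j=0: | u := 2 | iter i=2: | u := 6 | iter j=0: | u := 4 | iter i=3: | u := 9 | iter j=0: | u := 6 | iter i=4: | u := 12 | iter j=0: | u := 8 | iter i=5: | u := 15 | iter j=0: | u := 10 | iter i=6: | u := 18 | iter j=0: | u := 12 | t := -3 | result 18; after: t := 3 | u := 0 | iter i=1: | u := 3 | iter j=0: | u := 2 | iter i=2: | u := 6 | iter j=0: | u := 4 | iter i=3: | u := 9 | iter j=0: | u := 6 | iter i=4: | u := 12 | iter j=0: | u := 8 | iter i=5: | u := 15 | iter j=0: | u := 10 | iter i=6: | u := 18 | iter j=0: | u := 12 | t := -3 | result 18; agreement on 18.
Every one of the 24 inputs gives matching results.
verdict: equivalent


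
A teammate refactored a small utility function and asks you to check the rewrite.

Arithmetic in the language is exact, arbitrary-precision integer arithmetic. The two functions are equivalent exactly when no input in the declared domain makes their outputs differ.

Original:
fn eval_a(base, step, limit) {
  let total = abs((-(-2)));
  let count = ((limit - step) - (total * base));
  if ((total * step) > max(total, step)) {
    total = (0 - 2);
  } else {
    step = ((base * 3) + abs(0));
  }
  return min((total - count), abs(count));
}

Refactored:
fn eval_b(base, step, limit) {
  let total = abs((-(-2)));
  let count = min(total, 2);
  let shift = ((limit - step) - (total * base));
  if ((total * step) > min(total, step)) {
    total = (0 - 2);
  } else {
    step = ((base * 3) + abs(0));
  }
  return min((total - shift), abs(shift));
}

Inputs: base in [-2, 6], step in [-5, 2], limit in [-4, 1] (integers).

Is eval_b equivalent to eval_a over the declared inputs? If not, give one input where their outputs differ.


Evaluate both at base=-2, step=1, limit=-4.
eval_a: total = 2; count = -1; ((total * step) > max(total, step)) -> false; step = -6; return 1
eval_b: total = 2; count = 2; shift = -1; ((total * step) > min(total, step)) -> true; total = -2; return -1
1 and -1 differ, so these are not the same function on this domain.
verdict: not equivalent; witness: base=-2, step=1, limit=-4


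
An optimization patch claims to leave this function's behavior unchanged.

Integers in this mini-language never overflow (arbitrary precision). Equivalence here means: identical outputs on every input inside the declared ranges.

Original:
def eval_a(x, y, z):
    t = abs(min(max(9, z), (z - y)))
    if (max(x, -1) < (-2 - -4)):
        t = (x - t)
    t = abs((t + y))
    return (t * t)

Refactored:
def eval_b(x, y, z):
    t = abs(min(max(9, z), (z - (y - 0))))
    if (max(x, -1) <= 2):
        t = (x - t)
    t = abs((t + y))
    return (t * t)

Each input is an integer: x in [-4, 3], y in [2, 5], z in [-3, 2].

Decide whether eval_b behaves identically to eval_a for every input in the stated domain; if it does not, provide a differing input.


Evaluate both at x=2, y=2, z=-3.
eval_a: t = 5; (max(x, -1) < (-2 - -4)) -> false; t = 7; return 49
eval_b: t = 5; (max(x, -1) <= 2) -> true; t = -3; t = 1; return 1
49 != 1, so the rewrite changes behavior.
verdict: not equivalent; witness: x=2, y=2, z=-3


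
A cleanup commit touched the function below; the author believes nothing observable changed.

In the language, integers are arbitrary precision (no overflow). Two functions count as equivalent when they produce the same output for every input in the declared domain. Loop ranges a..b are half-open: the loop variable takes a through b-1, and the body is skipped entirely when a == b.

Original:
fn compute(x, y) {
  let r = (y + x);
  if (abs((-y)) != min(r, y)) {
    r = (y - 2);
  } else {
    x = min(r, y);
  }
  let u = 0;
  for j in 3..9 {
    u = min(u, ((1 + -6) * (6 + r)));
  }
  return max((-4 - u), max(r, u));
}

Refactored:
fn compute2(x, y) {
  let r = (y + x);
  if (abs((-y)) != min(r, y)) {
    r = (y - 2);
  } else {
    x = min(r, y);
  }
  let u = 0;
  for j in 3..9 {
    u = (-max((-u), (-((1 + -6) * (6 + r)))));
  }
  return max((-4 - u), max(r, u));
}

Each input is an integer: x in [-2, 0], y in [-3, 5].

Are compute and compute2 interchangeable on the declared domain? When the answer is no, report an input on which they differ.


This is a faithful refactor — min/max/abs usage differs, but the computed results match everywhere.
Spot check at x=0, y=2 — compute: r = 2; (abs((-y)) != min(r, y)) -> false; x = 2; u = 0; [j=3]; u = -40; [j=4]; u = -40; [j=5]; u = -40; [j=6]; u = -40; [j=7]; u = -40; [j=8]; u = -40; return 36. compute2: r = 2; (abs((-y)) != min(r, y)) -> false; x = 2; u = 0; [j=3]; u = -40; [j=4]; u = -40; [j=5]; u = -40; [j=6]; u = -40; [j=7]; u = -40; [j=8]; u = -40; return 36. Both give 36.
Sweeping the whole domain (27 inputs) finds no disagreement.
verdict: equivalent


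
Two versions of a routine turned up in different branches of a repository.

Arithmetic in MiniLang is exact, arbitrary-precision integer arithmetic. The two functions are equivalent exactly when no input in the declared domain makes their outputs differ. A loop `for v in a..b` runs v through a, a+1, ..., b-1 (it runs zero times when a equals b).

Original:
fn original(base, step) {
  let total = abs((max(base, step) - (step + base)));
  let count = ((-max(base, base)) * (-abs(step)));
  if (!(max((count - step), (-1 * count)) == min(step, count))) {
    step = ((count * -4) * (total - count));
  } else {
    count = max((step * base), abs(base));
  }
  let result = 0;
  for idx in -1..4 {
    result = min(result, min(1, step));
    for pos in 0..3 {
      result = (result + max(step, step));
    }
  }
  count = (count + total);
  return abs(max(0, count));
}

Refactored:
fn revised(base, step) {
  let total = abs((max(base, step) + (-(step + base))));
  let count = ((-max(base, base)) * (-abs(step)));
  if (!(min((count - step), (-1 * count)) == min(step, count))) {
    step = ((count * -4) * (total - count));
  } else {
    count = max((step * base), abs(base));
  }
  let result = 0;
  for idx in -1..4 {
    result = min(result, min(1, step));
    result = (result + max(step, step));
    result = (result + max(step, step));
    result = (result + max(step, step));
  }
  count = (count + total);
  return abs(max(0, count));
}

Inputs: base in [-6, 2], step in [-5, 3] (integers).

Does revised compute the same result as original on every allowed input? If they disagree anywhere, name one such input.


Evaluate both at base=1, step=-5.
original: total := 5 | count := 5 | (!(max((count - step), (-1 * count)) == min(step, count))): true | step := 0 | result := 0 | iter idx=-1: | result := 0 | iter pos=0: | result := 0 | iter pos=1: | result := 0 | iter pos=2: | result := 0 | iter idx=0: | result := 0 | iter pos=0: | result := 0 | iter pos=1: | result := 0 | iter pos=2: | result := 0 | iter idx=1: | result := 0 | iter pos=0: | result := 0 | iter pos=1: | result := 0 | iter pos=2: | result := 0 | iter idx=2: | result := 0 | iter pos=0: | result := 0 | iter pos=1: | result := 0 | iter pos=2: | result := 0 | iter idx=3: | result := 0 | iter pos=0: | result := 0 | iter pos=1: | result := 0 | iter pos=2: | result := 0 | count := 10 | result 10
revised: total := 5 | count := 5 | (!(min((count - step), (-1 * count)) == min(step, count))): false | count := 1 | result := 0 | iter idx=-1: | result := -5 | result := -10 | result := -15 | result := -20 | iter idx=0: | result := -20 | result := -25 | result := -30 | result := -35 | iter idx=1: | result := -35 | result := -40 | result := -45 | result := -50 | iter idx=2: | result := -50 | result := -55 | result := -60 | result := -65 | iter idx=3: | result := -65 | result := -70 | result := -75 | result := -80 | count := 6 | result 6
10 and 6 differ, so these are not the same function on this domain.
verdict: not equivalent; witness: base=1, step=-5


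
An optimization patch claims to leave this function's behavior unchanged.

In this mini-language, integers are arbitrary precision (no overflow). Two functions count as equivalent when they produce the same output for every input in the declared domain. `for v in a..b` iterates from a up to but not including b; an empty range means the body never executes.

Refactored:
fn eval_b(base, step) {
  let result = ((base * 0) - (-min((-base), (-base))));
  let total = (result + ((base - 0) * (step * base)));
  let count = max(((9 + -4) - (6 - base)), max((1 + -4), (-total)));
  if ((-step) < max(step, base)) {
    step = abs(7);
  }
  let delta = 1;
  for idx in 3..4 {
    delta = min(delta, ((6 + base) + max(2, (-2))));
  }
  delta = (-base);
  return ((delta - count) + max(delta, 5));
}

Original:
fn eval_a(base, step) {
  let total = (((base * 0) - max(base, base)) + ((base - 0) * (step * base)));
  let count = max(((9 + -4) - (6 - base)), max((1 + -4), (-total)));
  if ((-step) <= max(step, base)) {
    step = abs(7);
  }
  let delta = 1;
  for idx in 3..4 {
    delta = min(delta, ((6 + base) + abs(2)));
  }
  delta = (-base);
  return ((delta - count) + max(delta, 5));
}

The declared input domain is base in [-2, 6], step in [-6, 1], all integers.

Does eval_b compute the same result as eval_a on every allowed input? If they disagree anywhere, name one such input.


The edit looks behavioral (`((-step) <= max(step, base))` became `((-step) < max(step, base))`), but over these ranges it never changes the outcome.
As a probe, take base=3, step=0: eval_a runs total=-3, then count=3, then ((-step) <= max(step, base)) is true, then step=7, then delta=1, then (idx=3), then delta=1, then delta=-3, then returns -1; eval_b runs result=-3, then total=-3, then count=3, then ((-step) < max(step, base)) is true, then step=7, then delta=1, then (idx=3), then delta=1, then delta=-3, then returns -1; both end at -1.
Across all 72 domain points the two functions coincide.
verdict: equivalent


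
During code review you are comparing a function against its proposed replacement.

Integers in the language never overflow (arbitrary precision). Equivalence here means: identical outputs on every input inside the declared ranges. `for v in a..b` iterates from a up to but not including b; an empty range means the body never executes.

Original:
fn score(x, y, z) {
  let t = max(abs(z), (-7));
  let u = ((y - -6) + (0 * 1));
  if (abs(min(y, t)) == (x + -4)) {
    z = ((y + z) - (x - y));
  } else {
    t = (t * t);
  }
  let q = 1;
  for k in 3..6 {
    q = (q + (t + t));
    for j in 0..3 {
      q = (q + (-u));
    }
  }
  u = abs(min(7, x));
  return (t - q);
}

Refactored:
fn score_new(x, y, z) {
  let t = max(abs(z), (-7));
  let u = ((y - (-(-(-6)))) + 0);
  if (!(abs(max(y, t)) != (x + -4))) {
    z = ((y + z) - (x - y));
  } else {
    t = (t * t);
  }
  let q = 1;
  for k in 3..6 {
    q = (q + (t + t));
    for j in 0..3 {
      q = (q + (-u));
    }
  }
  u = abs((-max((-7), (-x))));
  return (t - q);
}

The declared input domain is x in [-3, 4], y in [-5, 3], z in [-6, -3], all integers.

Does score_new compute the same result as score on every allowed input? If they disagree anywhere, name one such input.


On input x=4, y=0, z=-6, score returns 23 while score_new returns -127.
verdict: not equivalent; witness: x=4, y=0, z=-6


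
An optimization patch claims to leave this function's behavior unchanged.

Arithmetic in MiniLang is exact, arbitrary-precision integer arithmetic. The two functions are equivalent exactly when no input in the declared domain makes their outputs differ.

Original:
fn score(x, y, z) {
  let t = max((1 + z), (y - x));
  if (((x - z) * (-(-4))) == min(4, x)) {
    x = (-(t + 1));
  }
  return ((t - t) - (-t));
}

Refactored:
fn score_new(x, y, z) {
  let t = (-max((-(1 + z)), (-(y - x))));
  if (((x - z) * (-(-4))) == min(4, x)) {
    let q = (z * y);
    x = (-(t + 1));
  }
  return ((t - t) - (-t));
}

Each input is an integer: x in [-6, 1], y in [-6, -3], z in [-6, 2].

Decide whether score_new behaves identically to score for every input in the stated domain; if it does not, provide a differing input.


There is a counterexample at x=-6, y=-6, z=-6: 0 on one side, -5 on the other.
score: t = 0; (((x - z) * (-(-4))) == min(4, x)) -> false; return 0
score_new: t = -5; (((x - z) * (-(-4))) == min(4, x)) -> false; return -5
verdict: not equivalent; witness: x=-6, y=-6, z=-6


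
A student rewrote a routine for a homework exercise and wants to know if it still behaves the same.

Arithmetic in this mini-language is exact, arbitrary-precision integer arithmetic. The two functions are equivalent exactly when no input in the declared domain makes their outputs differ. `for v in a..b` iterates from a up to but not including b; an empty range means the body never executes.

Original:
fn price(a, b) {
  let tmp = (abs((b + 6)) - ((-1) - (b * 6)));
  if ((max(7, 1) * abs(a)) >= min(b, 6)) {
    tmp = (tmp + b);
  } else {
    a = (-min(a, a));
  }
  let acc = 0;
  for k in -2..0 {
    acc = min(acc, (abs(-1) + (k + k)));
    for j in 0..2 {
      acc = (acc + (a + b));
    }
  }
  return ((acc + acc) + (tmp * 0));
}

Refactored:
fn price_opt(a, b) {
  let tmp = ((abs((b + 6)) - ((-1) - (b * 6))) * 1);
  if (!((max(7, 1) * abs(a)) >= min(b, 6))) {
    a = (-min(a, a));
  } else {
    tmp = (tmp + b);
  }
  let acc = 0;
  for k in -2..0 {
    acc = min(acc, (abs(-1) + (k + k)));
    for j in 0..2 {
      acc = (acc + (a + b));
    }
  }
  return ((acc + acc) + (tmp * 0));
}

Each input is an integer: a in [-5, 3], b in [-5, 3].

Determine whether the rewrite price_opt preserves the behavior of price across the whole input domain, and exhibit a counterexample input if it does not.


Comparing the listings, the differences include: boolean connective usage differs; constant usage differs; arithmetic usage differs.
One worked example (a=2, b=1) — price: tmp := 14 | ((max(7, 1) * abs(a)) >= min(b, 6)): true | tmp := 15 | acc := 0 | iter k=-2: | acc := -3 | iter j=0: | acc := 0 | iter j=1: | acc := 3 | iter k=-1: | acc := -1 | iter j=0: | acc := 2 | iter j=1: | acc := 5 | result 10; price_opt: tmp := 14 | (!((max(7, 1) * abs(a)) >= min(b, 6))): false | tmp := 15 | acc := 0 | iter k=-2: | acc := -3 | iter j=0: | acc := 0 | iter j=1: | acc := 3 | iter k=-1: | acc := -1 | iter j=0: | acc := 2 | iter j=1: | acc := 5 | result 10; agreement on 10.
Sweeping the whole domain (81 inputs) finds no disagreement.
verdict: equivalent


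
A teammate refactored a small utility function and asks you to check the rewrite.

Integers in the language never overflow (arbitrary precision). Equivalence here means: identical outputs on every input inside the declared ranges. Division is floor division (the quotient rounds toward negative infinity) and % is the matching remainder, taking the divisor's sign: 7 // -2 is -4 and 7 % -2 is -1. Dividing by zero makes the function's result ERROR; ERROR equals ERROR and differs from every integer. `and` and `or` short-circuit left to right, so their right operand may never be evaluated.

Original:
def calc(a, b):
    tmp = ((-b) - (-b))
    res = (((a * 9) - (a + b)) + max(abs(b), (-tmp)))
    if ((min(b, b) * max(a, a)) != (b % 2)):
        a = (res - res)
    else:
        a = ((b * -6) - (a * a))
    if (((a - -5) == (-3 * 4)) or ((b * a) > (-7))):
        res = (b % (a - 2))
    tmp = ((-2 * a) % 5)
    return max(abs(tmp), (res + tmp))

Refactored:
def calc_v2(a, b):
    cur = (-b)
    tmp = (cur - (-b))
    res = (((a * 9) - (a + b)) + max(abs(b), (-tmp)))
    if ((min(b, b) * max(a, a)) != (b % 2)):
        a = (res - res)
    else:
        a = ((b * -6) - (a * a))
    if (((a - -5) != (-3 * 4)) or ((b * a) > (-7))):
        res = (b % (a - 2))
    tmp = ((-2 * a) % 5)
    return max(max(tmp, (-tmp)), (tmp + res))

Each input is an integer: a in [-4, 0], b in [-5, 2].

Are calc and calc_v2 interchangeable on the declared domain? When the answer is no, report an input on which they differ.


Not equivalent: a=0, b=-4 separates them (10 vs 20).
calc: tmp becomes 0; next res becomes 8; next ((min(b, b) * max(a, a)) != (b % 2)) evaluates to false; next a becomes 24; next (((a - -5) == (-3 * 4)) or ((b * a) > (-7))) evaluates to false; next tmp becomes 2; next final value 10
calc_v2: cur becomes 4; next tmp becomes 0; next res becomes 8; next ((min(b, b) * max(a, a)) != (b % 2)) evaluates to false; next a becomes 24; next (((a - -5) != (-3 * 4)) or ((b * a) > (-7))) evaluates to true; next res becomes 18; next tmp becomes 2; next final value 20
verdict: not equivalent; witness: a=0, b=-4


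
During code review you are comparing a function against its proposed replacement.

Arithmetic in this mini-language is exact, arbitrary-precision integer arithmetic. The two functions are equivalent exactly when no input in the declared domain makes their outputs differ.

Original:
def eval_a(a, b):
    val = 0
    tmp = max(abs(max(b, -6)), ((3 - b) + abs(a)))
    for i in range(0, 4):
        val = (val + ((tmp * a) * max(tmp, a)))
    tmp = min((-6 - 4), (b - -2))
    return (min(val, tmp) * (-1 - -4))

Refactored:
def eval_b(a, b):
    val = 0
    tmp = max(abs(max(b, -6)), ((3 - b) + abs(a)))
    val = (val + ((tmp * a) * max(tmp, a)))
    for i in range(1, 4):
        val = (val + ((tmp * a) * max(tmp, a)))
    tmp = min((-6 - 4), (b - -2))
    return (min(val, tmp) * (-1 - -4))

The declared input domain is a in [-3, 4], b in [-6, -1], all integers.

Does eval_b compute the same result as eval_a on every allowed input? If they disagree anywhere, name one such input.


Behavior is preserved: although arithmetic usage differs, plus loop structure differs, plus statement counts differ, plus min/max/abs usage differs, the outputs never diverge.
Spot check at a=3, b=-4 — eval_a: val := 0 | tmp := 10 | iter i=0: | val := 300 | iter i=1: | val := 600 | iter i=2: | val := 900 | iter i=3: | val := 1200 | tmp := -10 | result -30. eval_b: val := 0 | tmp := 10 | val := 300 | iter i=1: | val := 600 | iter i=2: | val := 900 | iter i=3: | val := 1200 | tmp := -10 | result -30. Both give -30.
Sweeping the whole domain (48 inputs) finds no disagreement.
verdict: equivalent


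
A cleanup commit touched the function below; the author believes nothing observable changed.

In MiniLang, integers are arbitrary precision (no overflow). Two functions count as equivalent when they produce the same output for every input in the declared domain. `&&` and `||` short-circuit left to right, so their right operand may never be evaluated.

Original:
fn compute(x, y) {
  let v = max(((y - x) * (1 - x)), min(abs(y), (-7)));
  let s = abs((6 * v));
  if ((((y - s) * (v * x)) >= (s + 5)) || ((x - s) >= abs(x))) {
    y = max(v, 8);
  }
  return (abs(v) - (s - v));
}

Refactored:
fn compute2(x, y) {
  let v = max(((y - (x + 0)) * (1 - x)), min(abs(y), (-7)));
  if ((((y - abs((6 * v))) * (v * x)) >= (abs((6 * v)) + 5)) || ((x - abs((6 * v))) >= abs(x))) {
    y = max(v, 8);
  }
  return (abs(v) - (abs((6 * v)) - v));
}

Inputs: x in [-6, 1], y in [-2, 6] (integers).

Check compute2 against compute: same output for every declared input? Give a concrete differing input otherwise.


Reading the diff, among the changes: constant usage differs; and statement counts differ; and min/max/abs usage differs; and arithmetic usage differs; and local variable names differ.
Tracing x=-2, y=3: compute: v = 15; s = 90; ((((y - s) * (v * x)) >= (s + 5)) || ((x - s) >= abs(x))) -> true; y = 15; return -60 | compute2: v = 15; ((((y - abs((6 * v))) * (v * x)) >= (abs((6 * v)) + 5)) || ((x - abs((6 * v))) >= abs(x))) -> true; y = 15; return -60 — matching result -60.
Across all 72 domain points the two functions coincide.
verdict: equivalent


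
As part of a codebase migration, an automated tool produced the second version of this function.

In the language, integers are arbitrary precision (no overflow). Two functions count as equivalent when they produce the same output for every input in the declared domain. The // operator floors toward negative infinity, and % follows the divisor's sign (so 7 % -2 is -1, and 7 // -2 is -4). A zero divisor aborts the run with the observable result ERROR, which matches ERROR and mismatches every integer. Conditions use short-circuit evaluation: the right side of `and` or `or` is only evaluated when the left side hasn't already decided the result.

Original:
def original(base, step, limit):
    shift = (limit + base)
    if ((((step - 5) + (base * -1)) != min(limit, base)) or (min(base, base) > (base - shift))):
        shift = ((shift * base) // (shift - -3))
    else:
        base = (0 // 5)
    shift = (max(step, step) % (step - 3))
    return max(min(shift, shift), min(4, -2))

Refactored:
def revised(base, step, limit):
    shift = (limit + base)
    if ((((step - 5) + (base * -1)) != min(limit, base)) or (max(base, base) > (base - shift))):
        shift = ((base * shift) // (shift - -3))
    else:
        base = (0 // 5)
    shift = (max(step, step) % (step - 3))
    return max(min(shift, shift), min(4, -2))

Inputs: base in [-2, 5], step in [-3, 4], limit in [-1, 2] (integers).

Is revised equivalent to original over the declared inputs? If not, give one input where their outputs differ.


Equivalent. The one real change (`min(base, base)` became `max(base, base)`) has no effect anywhere in the declared ranges.
An exhaustive pass over the 256 declared inputs shows identical outputs.
One worked example (base=3, step=2, limit=-1) — original: shift := 2 | ((((step - 5) + (base * -1)) != min(limit, base)) or (min(base, base) > (base - shift))): true | shift := 1 | shift := 0 | result 0; revised: shift := 2 | ((((step - 5) + (base * -1)) != min(limit, base)) or (max(base, base) > (base - shift))): true | shift := 1 | shift := 0 | result 0; agreement on 0.
verdict: equivalent


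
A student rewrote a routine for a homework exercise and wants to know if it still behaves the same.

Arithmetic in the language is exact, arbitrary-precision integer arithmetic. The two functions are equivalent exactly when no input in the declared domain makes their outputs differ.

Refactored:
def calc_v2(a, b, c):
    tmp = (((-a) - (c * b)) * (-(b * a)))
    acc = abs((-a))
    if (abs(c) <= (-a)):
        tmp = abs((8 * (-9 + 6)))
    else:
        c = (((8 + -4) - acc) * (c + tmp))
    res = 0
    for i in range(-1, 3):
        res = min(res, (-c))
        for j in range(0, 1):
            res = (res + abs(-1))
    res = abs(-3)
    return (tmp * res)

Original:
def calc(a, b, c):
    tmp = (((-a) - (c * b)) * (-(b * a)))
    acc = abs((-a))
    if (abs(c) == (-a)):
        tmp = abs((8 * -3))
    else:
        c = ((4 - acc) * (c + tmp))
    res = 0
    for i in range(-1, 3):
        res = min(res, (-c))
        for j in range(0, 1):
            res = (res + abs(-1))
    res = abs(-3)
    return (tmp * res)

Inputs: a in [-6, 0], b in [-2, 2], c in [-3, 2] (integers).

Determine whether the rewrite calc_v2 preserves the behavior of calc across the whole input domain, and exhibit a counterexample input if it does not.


These are not equivalent — on a=-6, b=-2, c=-3 the outputs split (0 vs 72).
calc: tmp := 0 | acc := 6 | (abs(c) == (-a)): false | c := 6 | res := 0 | iter i=-1: | res := -6 | iter j=0: | res := -5 | iter i=0: | res := -6 | iter j=0: | res := -5 | iter i=1: | res := -6 | iter j=0: | res := -5 | iter i=2: | res := -6 | iter j=0: | res := -5 | res := 3 | result 0
calc_v2: tmp := 0 | acc := 6 | (abs(c) <= (-a)): true | tmp := 24 | res := 0 | iter i=-1: | res := 0 | iter j=0: | res := 1 | iter i=0: | res := 1 | iter j=0: | res := 2 | iter i=1: | res := 2 | iter j=0: | res := 3 | iter i=2: | res := 3 | iter j=0: | res := 4 | res := 3 | result 72
verdict: not equivalent; witness: a=-6, b=-2, c=-3


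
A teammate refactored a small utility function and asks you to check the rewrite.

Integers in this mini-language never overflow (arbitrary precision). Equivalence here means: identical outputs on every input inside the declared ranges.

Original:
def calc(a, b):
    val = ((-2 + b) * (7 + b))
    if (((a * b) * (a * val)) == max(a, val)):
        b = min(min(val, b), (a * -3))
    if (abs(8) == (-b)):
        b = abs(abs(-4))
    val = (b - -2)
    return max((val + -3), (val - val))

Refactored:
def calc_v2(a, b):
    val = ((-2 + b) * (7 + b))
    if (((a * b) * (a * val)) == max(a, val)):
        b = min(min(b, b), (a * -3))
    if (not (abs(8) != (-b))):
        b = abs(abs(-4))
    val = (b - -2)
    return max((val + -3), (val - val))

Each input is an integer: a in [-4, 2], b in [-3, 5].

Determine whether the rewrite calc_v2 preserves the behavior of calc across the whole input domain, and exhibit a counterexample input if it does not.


Input a=-4, b=2: 0 from calc versus 1 from calc_v2.
verdict: not equivalent; witness: a=-4, b=2


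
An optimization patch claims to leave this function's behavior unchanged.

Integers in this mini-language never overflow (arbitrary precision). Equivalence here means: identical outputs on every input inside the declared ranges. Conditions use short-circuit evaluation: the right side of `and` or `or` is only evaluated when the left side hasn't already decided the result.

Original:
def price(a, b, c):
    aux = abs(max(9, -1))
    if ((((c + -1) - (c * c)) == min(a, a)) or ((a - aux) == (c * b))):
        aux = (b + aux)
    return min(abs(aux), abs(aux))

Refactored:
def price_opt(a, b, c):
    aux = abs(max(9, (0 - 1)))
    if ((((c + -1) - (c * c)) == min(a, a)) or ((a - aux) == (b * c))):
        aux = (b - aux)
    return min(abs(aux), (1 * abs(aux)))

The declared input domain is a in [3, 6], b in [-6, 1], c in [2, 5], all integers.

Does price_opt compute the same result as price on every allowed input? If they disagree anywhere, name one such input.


These are not equivalent — on a=3, b=-3, c=2 the outputs split (6 vs 12).
price: aux becomes 9; next ((((c + -1) - (c * c)) == min(a, a)) or ((a - aux) == (c * b))) evaluates to true; next aux becomes 6; next final value 6
price_opt: aux becomes 9; next ((((c + -1) - (c * c)) == min(a, a)) or ((a - aux) == (b * c))) evaluates to true; next aux becomes -12; next final value 12
verdict: not equivalent; witness: a=3, b=-3, c=2


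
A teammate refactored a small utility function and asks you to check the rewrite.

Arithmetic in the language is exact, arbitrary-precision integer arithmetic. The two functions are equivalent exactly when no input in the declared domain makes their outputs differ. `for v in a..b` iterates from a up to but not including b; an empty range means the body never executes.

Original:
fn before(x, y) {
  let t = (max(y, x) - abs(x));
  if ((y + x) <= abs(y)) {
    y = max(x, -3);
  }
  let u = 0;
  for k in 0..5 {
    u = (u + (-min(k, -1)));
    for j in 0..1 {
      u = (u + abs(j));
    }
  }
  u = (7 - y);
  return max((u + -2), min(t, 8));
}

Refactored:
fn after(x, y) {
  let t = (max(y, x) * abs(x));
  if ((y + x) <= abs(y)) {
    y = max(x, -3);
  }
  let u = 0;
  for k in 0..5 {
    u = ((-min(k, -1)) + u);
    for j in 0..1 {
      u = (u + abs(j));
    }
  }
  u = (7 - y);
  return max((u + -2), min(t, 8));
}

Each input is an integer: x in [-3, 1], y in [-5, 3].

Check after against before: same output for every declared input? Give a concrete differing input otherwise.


Consider the input x=1, y=3.
before: t becomes 2; next ((y + x) <= abs(y)) evaluates to false; next u becomes 0; next at k=0:; next u becomes 1; next at j=0:; next u becomes 1; next at k=1:; next u becomes 2; next at j=0:; next u becomes 2; next at k=2:; next u becomes 3; next at j=0:; next u becomes 3; next at k=3:; next u becomes 4; next at j=0:; next u becomes 4; next at k=4:; next u becomes 5; next at j=0:; next u becomes 5; next u becomes 4; next final value 2
after: t becomes 3; next ((y + x) <= abs(y)) evaluates to false; next u becomes 0; next at k=0:; next u becomes 1; next at j=0:; next u becomes 1; next at k=1:; next u becomes 2; next at j=0:; next u becomes 2; next at k=2:; next u becomes 3; next at j=0:; next u becomes 3; next at k=3:; next u becomes 4; next at j=0:; next u becomes 4; next at k=4:; next u becomes 5; next at j=0:; next u becomes 5; next u becomes 4; next final value 3
2 and 3 differ, so these are not the same function on this domain.
verdict: not equivalent; witness: x=1, y=3


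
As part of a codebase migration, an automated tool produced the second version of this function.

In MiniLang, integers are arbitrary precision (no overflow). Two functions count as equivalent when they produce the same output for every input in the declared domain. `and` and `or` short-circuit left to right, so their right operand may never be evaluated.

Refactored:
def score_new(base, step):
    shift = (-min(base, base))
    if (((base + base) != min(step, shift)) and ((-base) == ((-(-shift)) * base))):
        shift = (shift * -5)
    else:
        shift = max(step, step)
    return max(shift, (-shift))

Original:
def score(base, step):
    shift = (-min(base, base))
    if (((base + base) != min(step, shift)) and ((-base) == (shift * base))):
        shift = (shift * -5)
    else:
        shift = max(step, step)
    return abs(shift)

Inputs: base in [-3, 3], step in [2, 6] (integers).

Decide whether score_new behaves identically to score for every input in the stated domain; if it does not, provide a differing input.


The two versions differ — the changes include min/max/abs usage differs.
One worked example (base=2, step=3) — score: shift := -2 | (((base + base) != min(step, shift)) and ((-base) == (shift * base))): false | shift := 3 | result 3; score_new: shift := -2 | (((base + base) != min(step, shift)) and ((-base) == ((-(-shift)) * base))): false | shift := 3 | result 3; agreement on 3.
An exhaustive pass over the 35 declared inputs shows identical outputs.
verdict: equivalent


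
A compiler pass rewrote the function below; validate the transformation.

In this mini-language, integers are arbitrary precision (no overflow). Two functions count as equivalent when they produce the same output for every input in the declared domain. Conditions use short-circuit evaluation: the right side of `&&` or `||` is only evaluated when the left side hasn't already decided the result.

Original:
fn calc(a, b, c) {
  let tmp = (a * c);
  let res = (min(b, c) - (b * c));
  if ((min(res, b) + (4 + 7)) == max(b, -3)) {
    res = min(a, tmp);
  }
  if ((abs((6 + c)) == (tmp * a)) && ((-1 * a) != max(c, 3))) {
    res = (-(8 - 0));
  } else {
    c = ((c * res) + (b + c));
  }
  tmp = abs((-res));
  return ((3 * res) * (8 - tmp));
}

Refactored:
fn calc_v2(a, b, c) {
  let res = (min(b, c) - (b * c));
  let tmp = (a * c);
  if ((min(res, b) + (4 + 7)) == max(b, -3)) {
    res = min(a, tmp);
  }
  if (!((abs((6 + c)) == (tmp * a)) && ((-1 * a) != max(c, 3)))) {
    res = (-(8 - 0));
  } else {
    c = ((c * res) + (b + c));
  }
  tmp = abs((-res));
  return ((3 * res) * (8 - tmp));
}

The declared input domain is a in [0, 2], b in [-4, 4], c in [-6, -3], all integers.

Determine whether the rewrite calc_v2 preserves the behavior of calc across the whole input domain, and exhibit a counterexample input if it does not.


There is a counterexample at a=0, b=-4, c=-6: 0 on one side, 1980 on the other.
calc: tmp becomes 0; next res becomes -30; next ((min(res, b) + (4 + 7)) == max(b, -3)) evaluates to false; next ((abs((6 + c)) == (tmp * a)) && ((-1 * a) != max(c, 3))) evaluates to true; next res becomes -8; next tmp becomes 8; next final value 0
calc_v2: res becomes -30; next tmp becomes 0; next ((min(res, b) + (4 + 7)) == max(b, -3)) evaluates to false; next (!((abs((6 + c)) == (tmp * a)) && ((-1 * a) != max(c, 3)))) evaluates to false; next c becomes 170; next tmp becomes 30; next final value 1980
verdict: not equivalent; witness: a=0, b=-4, c=-6


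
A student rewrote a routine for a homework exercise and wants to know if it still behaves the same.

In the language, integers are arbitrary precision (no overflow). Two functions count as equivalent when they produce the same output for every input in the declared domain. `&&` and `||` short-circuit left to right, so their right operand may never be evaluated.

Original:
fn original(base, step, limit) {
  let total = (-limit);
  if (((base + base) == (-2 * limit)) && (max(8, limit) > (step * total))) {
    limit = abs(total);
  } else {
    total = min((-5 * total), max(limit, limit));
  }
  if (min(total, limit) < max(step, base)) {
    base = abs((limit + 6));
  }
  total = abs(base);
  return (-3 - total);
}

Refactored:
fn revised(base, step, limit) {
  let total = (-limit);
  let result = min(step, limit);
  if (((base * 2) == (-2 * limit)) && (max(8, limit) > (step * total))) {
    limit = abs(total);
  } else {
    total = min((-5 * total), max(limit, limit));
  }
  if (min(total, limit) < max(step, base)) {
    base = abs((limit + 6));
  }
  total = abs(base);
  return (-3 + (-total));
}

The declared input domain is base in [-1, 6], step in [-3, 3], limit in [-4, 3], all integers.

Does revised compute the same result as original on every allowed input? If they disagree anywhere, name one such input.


Equivalent — the differences include statement counts differ; constant usage differs; min/max/abs usage differs; local variable names differ; arithmetic usage differs, yet no declared input distinguishes the two.
One worked example (base=0, step=2, limit=3) — original: total becomes -3; next (((base + base) == (-2 * limit)) && (max(8, limit) > (step * total))) evaluates to false; next total becomes 3; next (min(total, limit) < max(step, base)) evaluates to false; next total becomes 0; next final value -3; revised: total becomes -3; next result becomes 2; next (((base * 2) == (-2 * limit)) && (max(8, limit) > (step * total))) evaluates to false; next total becomes 3; next (min(total, limit) < max(step, base)) evaluates to false; next total becomes 0; next final value -3; agreement on -3.
Every one of the 448 inputs gives matching results.
verdict: equivalent


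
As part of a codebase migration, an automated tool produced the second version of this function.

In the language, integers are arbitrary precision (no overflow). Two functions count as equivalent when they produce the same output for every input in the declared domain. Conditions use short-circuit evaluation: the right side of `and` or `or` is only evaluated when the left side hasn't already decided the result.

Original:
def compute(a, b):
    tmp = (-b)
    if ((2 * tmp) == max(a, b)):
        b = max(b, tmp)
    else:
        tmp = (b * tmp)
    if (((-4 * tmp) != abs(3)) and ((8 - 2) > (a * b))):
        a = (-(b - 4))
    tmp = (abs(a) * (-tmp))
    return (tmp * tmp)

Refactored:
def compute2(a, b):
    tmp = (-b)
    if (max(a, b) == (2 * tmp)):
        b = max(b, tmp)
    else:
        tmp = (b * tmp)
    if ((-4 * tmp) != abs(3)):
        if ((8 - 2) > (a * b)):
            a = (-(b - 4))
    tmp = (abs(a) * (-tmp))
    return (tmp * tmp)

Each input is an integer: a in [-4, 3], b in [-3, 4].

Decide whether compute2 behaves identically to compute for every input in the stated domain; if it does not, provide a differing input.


Behavior is preserved: although statement counts differ; branching structure differs; boolean connective usage differs, the outputs never diverge.
As a probe, take a=0, b=3: compute runs tmp=-3, then ((2 * tmp) == max(a, b)) is false, then tmp=-9, then (((-4 * tmp) != abs(3)) and ((8 - 2) > (a * b))) is true, then a=1, then tmp=9, then returns 81; compute2 runs tmp=-3, then (max(a, b) == (2 * tmp)) is false, then tmp=-9, then ((-4 * tmp) != abs(3)) is true, then ((8 - 2) > (a * b)) is true, then a=1, then tmp=9, then returns 81; both end at 81.
Sweeping the whole domain (64 inputs) finds no disagreement.
verdict: equivalent


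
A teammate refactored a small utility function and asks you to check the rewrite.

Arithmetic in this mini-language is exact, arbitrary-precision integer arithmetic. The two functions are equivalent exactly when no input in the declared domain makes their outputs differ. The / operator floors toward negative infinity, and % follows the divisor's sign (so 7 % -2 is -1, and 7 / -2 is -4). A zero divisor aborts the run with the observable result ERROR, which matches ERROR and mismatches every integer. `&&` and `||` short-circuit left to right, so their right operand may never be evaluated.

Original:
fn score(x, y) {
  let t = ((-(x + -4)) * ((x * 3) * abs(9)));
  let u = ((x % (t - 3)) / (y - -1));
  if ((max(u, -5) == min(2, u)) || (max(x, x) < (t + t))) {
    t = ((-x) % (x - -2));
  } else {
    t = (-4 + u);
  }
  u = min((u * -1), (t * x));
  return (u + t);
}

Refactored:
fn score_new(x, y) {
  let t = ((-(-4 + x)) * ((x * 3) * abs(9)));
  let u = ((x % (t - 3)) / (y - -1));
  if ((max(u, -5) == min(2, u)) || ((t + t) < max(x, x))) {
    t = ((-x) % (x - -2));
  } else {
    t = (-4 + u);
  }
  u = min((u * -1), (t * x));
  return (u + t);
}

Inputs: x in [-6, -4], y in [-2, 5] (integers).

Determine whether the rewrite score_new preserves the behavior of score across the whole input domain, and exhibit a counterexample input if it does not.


The rewrite breaks on x=-6, y=-2, where the results are -10 and -8.
score: t becomes -1620; next u becomes 6; next ((max(u, -5) == min(2, u)) || (max(x, x) < (t + t))) evaluates to false; next t becomes 2; next u becomes -12; next final value -10
score_new: t becomes -1620; next u becomes 6; next ((max(u, -5) == min(2, u)) || ((t + t) < max(x, x))) evaluates to true; next t becomes -2; next u becomes -6; next final value -8
verdict: not equivalent; witness: x=-6, y=-2
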